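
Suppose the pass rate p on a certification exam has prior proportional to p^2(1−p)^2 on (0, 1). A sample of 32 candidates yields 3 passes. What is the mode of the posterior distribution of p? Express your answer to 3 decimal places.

The prior density ∝ p^2(1−p)^2 is the kernel of Beta(3, 3).
Data: 3 successes in 32 trials. The binomial likelihood contributes p^3(1−p)^29, so the posterior is Beta(3+3, 3+29) = Beta(6, 32).
For Beta(a, b) with a, b > 1 the mode is (a−1)/(a+b−2) = 5/36 ≈ 0.139.

p̂_MAP = 0.139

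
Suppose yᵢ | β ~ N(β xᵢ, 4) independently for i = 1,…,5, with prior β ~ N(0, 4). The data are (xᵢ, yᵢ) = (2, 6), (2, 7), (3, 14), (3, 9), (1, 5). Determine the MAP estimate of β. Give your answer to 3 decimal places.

log p(β | y) = −Σ(yᵢ − βxᵢ)²/(2·4) − β²/(2·4) + const.
Setting the derivative to zero: Σxᵢ(yᵢ − βxᵢ)/4 − β/4 = 0, so β = Σxᵢyᵢ / (Σxᵢ² + σ²/τ²).
Σxᵢyᵢ = 2·6 + 2·7 + 3·14 + 3·9 + 1·5 = 100; Σxᵢ² = 27; σ²/τ² = 1.
β̂_MAP = 100 / (27 + 1) = 100/28 ≈ 3.571.

β̂_MAP = 3.571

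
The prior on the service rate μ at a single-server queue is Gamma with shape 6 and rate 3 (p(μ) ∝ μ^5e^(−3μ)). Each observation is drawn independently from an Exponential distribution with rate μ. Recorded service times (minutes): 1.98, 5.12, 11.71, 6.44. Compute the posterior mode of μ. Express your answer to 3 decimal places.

The Exponential(rate=μ) likelihood is ∝ μ^n e^(−μΣtᵢ). Here n = 4 and Σtᵢ = 1.98 + 5.12 + 11.71 + 6.44 = 25.25.
Posterior ∝ μ^5e^(−3μ) · μ^4e^(−25.25μ) = μ^9e^(−28.25μ), i.e. Gamma(10, 28.25).
Mode = (a−1)/b = 9/28.25 ≈ 0.319.

μ̂_MAP = 0.319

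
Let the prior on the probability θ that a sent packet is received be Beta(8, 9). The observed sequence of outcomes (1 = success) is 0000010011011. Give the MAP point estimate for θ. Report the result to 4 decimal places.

Prior: Beta(8, 9).
Data: 5 successes in 13 trials (from the sequence). The binomial likelihood contributes θ^5(1−θ)^8, so the posterior is Beta(8+5, 9+8) = Beta(13, 17).
For Beta(a, b) with a, b > 1 the mode is (a−1)/(a+b−2) = 12/28 ≈ 0.4286.

θ̂_MAP = 0.4286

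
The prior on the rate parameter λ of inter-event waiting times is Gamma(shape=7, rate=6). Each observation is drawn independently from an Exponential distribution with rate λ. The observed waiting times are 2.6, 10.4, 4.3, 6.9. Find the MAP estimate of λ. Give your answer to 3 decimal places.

The Exponential(rate=λ) likelihood is ∝ λ^n e^(−λΣtᵢ). Here n = 4 and Σtᵢ = 2.6 + 10.4 + 4.3 + 6.9 = 24.2.
Posterior ∝ λ^6e^(−6λ) · λ^4e^(−24.2λ) = λ^10e^(−30.2λ), i.e. Gamma(11, 30.2).
Mode = (a−1)/b = 10/30.2 ≈ 0.331.

λ̂_MAP = 0.331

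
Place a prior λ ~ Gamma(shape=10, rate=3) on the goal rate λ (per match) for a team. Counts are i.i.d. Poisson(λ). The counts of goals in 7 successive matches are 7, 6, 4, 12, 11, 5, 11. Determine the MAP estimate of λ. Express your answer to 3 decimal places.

λ̂_MAP = 6.500

Σxᵢ = 7+6+4+12+11+5+11 = 56, with n = 7.
Posterior ∝ λ^9e^(−3λ) · λ^56e^(−7λ) = λ^65e^(−10λ), i.e. Gamma(shape=66, rate=10).
The mode of a Gamma(a, b) with a ≥ 1 (shape–rate) is (a−1)/b = 65/10 ≈ 6.500.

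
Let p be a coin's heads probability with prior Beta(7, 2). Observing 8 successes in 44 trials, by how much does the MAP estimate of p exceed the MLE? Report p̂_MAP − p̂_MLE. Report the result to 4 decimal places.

Posterior is Beta(15, 38); MAP = (15−1)/(53−2) = 14/51 ≈ 0.27451.
MLE ignores the prior: p̂_MLE = k/n = 8/44 ≈ 0.18182.
Difference = 14/51 − 8/44 = 52/561 ≈ 0.0927.

MAP − MLE = 0.0927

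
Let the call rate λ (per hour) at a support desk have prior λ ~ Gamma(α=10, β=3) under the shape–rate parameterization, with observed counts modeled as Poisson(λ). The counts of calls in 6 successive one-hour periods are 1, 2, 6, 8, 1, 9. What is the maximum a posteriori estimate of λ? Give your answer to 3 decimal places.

λ̂_MAP = 4.000

Σxᵢ = 1+2+6+8+1+9 = 27, with n = 6.
Posterior ∝ λ^9e^(−3λ) · λ^27e^(−6λ) = λ^36e^(−9λ), i.e. Gamma(shape=37, rate=9).
The mode of a Gamma(a, b) with a ≥ 1 (shape–rate) is (a−1)/b = 36/9 ≈ 4.000.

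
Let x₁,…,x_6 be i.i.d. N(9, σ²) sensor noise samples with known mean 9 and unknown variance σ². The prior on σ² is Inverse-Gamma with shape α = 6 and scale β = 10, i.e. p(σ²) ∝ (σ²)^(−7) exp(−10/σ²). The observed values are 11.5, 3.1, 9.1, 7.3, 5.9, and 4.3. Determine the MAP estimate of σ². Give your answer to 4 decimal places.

σ̂²_MAP = 4.7830

Sum of squared deviations about the known mean: SS = (11.5−9)² + (3.1−9)² + (9.1−9)² + (7.3−9)² + (5.9−9)² + (4.3−9)² = 75.66.
The Normal likelihood contributes (σ²)^(−n/2) exp(−SS/(2σ²)), so the posterior is Inverse-Gamma(α + n/2, β + SS/2) = Inverse-Gamma(9, 47.83).
The mode of Inverse-Gamma(a, b) is b/(a+1) = 47.83/10 ≈ 4.7830.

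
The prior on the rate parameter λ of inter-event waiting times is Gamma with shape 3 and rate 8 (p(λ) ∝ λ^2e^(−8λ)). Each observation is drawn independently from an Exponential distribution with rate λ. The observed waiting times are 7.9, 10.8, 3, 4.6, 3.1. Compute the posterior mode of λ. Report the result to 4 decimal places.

λ̂_MAP = 0.1872

The Exponential(rate=λ) likelihood is ∝ λ^n e^(−λΣtᵢ). Here n = 5 and Σtᵢ = 7.9 + 10.8 + 3 + 4.6 + 3.1 = 29.4.
Posterior ∝ λ^2e^(−8λ) · λ^5e^(−29.4λ) = λ^7e^(−37.4λ), i.e. Gamma(8, 37.4).
Mode = (a−1)/b = 7/37.4 ≈ 0.1872.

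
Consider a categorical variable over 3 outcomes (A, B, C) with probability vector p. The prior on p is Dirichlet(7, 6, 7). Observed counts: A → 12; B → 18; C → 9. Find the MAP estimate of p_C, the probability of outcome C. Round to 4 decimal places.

MAP estimate of p_C = 0.2679

The posterior is Dirichlet(αᵢ + nᵢ) = Dirichlet(19, 24, 16).
For a Dirichlet(a₁,…,a_K) with all aᵢ > 1, the mode has j-th component (aⱼ − 1)/(Σaᵢ − K).
Here Σaᵢ = 59 and K = 3, so p_C = (16 − 1)/(59 − 3) = 15/56 ≈ 0.2679.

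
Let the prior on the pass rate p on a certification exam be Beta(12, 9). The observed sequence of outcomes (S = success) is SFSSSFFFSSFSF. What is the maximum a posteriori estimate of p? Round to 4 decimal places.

p̂_MAP = 0.5625

Prior: Beta(12, 9).
Data: 7 successes in 13 trials (from the sequence). The binomial likelihood contributes p^7(1−p)^6, so the posterior is Beta(12+7, 9+6) = Beta(19, 15).
For Beta(a, b) with a, b > 1 the mode is (a−1)/(a+b−2) = 18/32 ≈ 0.5625.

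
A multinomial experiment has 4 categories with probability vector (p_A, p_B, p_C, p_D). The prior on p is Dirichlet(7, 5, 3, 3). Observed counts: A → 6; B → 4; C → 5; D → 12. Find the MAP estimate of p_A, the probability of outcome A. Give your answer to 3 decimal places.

MAP estimate of p_A = 0.293

The posterior is Dirichlet(αᵢ + nᵢ) = Dirichlet(13, 9, 8, 15).
For a Dirichlet(a₁,…,a_K) with all aᵢ > 1, the mode has j-th component (aⱼ − 1)/(Σaᵢ − K).
Here Σaᵢ = 45 and K = 4, so p_A = (13 − 1)/(45 − 4) = 12/41 ≈ 0.293.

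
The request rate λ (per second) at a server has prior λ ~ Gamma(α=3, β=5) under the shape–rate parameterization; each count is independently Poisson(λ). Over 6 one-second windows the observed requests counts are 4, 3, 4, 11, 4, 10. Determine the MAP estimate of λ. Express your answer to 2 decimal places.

λ̂_MAP = 3.45

Σxᵢ = 4+3+4+11+4+10 = 36, with n = 6.
Posterior ∝ λ^2e^(−5λ) · λ^36e^(−6λ) = λ^38e^(−11λ), i.e. Gamma(shape=39, rate=11).
The mode of a Gamma(a, b) with a ≥ 1 (shape–rate) is (a−1)/b = 38/11 ≈ 3.45.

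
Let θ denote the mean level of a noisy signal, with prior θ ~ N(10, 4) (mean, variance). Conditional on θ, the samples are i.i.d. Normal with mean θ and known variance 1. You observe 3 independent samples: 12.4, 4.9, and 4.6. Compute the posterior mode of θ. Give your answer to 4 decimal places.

n = 3; x̄ = (12.4 + 4.9 + 4.6)/3 = 21.9/3 = 7.3.
For a Normal prior and Normal likelihood with known variance, the posterior is Normal; its mode equals its mean, the precision-weighted average.
Prior precision 1/σ₀² = 1/4 = 0.25; data precision n/σ² = 3/1 = 3.
θ̂ = (0.25·10 + 3·7.3) / (0.25 + 3) = 24.4/3.25 = 488/65 ≈ 7.5077.

θ̂_MAP = 7.5077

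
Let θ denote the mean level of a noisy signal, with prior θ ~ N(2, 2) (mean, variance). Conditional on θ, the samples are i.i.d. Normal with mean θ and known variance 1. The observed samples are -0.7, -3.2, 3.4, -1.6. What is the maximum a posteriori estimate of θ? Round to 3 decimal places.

θ̂_MAP = -0.244

n = 4; x̄ = ((-0.7) + (-3.2) + 3.4 + (-1.6))/4 = -2.1/4 = -0.525.
For a Normal prior and Normal likelihood with known variance, the posterior is Normal; its mode equals its mean, the precision-weighted average.
Prior precision 1/σ₀² = 1/2 = 0.5; data precision n/σ² = 4/1 = 4.
θ̂ = (0.5·2 + 4·(-0.525)) / (0.5 + 4) = (-1.1)/4.5 = -11/45 ≈ -0.244.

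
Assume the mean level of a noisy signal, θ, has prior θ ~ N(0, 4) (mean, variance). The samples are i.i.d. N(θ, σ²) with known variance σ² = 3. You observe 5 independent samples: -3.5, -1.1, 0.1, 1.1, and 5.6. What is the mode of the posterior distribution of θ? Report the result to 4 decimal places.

n = 5; x̄ = ((-3.5) + (-1.1) + 0.1 + 1.1 + 5.6)/5 = 2.2/5 = 0.44.
For a Normal prior and Normal likelihood with known variance, the posterior is Normal; its mode equals its mean, the precision-weighted average.
Prior precision 1/σ₀² = 1/4 = 0.25; data precision n/σ² = 5/3.
θ̂ = (0.25·0 + (5/3)·0.44) / (0.25 + 5/3) = (11/15)/(23/12) = 44/115 ≈ 0.3826.

θ̂_MAP = 0.3826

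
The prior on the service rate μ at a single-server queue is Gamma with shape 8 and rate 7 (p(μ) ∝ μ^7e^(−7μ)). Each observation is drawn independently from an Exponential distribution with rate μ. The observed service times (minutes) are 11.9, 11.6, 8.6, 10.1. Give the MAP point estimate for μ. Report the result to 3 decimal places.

μ̂_MAP = 0.224

The Exponential(rate=μ) likelihood is ∝ μ^n e^(−μΣtᵢ). Here n = 4 and Σtᵢ = 11.9 + 11.6 + 8.6 + 10.1 = 42.2.
Posterior ∝ μ^7e^(−7μ) · μ^4e^(−42.2μ) = μ^11e^(−49.2μ), i.e. Gamma(12, 49.2).
Mode = (a−1)/b = 11/49.2 ≈ 0.224.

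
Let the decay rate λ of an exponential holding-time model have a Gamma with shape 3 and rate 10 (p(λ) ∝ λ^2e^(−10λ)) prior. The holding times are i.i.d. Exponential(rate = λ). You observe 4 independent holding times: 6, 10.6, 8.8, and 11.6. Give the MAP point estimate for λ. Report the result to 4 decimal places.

The Exponential(rate=λ) likelihood is ∝ λ^n e^(−λΣtᵢ). Here n = 4 and Σtᵢ = 6 + 10.6 + 8.8 + 11.6 = 37.
Posterior ∝ λ^2e^(−10λ) · λ^4e^(−37λ) = λ^6e^(−47λ), i.e. Gamma(7, 47).
Mode = (a−1)/b = 6/47 ≈ 0.1277.

λ̂_MAP = 0.1277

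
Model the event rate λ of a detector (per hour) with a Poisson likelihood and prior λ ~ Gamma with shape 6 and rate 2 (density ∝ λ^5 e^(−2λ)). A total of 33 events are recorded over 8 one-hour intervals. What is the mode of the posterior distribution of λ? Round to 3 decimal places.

λ̂_MAP = 3.800

Σxᵢ = 33, n = 8.
Posterior ∝ λ^5e^(−2λ) · λ^33e^(−8λ) = λ^38e^(−10λ), i.e. Gamma(shape=39, rate=10).
The mode of a Gamma(a, b) with a ≥ 1 (shape–rate) is (a−1)/b = 38/10 ≈ 3.800.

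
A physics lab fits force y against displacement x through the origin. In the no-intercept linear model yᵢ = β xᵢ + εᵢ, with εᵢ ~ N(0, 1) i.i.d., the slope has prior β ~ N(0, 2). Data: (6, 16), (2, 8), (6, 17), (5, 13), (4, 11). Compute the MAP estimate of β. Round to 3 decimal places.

β̂_MAP = 2.749

log p(β | y) = −Σ(yᵢ − βxᵢ)²/(2·1) − β²/(2·2) + const.
Setting the derivative to zero: Σxᵢ(yᵢ − βxᵢ)/1 − β/2 = 0, so β = Σxᵢyᵢ / (Σxᵢ² + σ²/τ²).
Σxᵢyᵢ = 6·16 + 2·8 + 6·17 + 5·13 + 4·11 = 323; Σxᵢ² = 117; σ²/τ² = 0.5.
β̂_MAP = 323 / (117 + 0.5) = 323/117.5 ≈ 2.749.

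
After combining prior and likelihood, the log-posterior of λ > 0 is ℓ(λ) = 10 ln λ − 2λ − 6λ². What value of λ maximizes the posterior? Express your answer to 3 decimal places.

λ̂_MAP = 0.833

ℓ'(λ) = 10/λ − 2 − 12λ. Setting this to zero and multiplying by λ: 12λ² + 2λ − 10 = 0.
λ = (−2 + √(2² + 4·12·10)) / (2·12) = (−2 + √484) / 24 = (−2 + 22)/24 = 5/6.
ℓ''(λ) = −10/λ² − 12 < 0, confirming a maximum.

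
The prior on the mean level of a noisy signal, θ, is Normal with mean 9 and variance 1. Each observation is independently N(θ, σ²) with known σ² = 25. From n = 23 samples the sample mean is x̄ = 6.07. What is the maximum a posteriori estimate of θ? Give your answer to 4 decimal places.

θ̂_MAP = 7.5960

n = 23, x̄ = 6.07.
For a Normal prior and Normal likelihood with known variance, the posterior is Normal; its mode equals its mean, the precision-weighted average.
Prior precision 1/σ₀² = 1/1 = 1; data precision n/σ² = 23/25 = 0.92.
θ̂ = (1·9 + 0.92·6.07) / (1 + 0.92) = 14.5844/1.92 = 36461/4800 ≈ 7.5960.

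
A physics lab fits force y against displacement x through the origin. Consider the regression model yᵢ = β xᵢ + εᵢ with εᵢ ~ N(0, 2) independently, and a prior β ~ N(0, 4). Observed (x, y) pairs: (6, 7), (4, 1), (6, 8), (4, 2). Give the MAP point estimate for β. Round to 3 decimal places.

log p(β | y) = −Σ(yᵢ − βxᵢ)²/(2·2) − β²/(2·4) + const.
Setting the derivative to zero: Σxᵢ(yᵢ − βxᵢ)/2 − β/4 = 0, so β = Σxᵢyᵢ / (Σxᵢ² + σ²/τ²).
Σxᵢyᵢ = 6·7 + 4·1 + 6·8 + 4·2 = 102; Σxᵢ² = 104; σ²/τ² = 0.5.
β̂_MAP = 102 / (104 + 0.5) = 102/104.5 ≈ 0.976.

β̂_MAP = 0.976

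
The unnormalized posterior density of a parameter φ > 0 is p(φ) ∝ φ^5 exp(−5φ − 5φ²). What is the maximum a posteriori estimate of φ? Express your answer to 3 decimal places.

φ̂_MAP = 0.500

ℓ'(φ) = 5/φ − 5 − 10φ. Setting this to zero and multiplying by φ: 10φ² + 5φ − 5 = 0.
φ = (−5 + √(5² + 4·10·5)) / (2·10) = (−5 + √225) / 20 = (−5 + 15)/20 = 1/2.
ℓ''(φ) = −5/φ² − 10 < 0, confirming a maximum.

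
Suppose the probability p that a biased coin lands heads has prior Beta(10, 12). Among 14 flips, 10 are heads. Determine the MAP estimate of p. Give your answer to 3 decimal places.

Prior: Beta(10, 12).
Data: 10 successes in 14 trials. The binomial likelihood contributes p^10(1−p)^4, so the posterior is Beta(10+10, 12+4) = Beta(20, 16).
For Beta(a, b) with a, b > 1 the mode is (a−1)/(a+b−2) = 19/34 ≈ 0.559.

p̂_MAP = 0.559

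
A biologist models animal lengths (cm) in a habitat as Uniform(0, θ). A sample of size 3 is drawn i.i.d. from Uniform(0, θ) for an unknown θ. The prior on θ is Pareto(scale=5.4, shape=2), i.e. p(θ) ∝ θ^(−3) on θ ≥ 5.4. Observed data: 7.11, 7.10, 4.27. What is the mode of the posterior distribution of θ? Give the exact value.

The Uniform(0, θ) likelihood is θ^(−n) for θ ≥ max(xᵢ), zero otherwise. Here max(xᵢ) = 7.11.
Posterior ∝ θ^(−3) · θ^(−3) = θ^(−6) on θ ≥ max(5.4, 7.11) = 7.11.
This density is strictly decreasing in θ, so the posterior mode lies at the lower boundary of the support.

θ̂_MAP = 7.11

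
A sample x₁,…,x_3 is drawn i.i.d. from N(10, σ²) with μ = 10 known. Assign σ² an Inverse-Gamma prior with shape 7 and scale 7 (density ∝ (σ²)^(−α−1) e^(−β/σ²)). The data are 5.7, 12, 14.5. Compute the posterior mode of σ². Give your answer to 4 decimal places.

σ̂²_MAP = 2.9863

Sum of squared deviations about the known mean: SS = (5.7−10)² + (12−10)² + (14.5−10)² = 42.74.
The Normal likelihood contributes (σ²)^(−n/2) exp(−SS/(2σ²)), so the posterior is Inverse-Gamma(α + n/2, β + SS/2) = Inverse-Gamma(8.5, 28.37).
The mode of Inverse-Gamma(a, b) is b/(a+1) = 28.37/9.5 ≈ 2.9863.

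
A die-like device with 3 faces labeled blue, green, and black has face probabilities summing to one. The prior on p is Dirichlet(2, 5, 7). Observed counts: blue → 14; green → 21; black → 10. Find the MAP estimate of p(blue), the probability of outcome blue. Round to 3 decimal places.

MAP estimate of p(blue) = 0.268

The posterior is Dirichlet(αᵢ + nᵢ) = Dirichlet(16, 26, 17).
For a Dirichlet(a₁,…,a_K) with all aᵢ > 1, the mode has j-th component (aⱼ − 1)/(Σaᵢ − K).
Here Σaᵢ = 59 and K = 3, so p(blue) = (16 − 1)/(59 − 3) = 15/56 ≈ 0.268.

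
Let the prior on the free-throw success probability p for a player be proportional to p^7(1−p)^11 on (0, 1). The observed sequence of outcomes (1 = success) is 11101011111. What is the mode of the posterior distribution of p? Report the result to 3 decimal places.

p̂_MAP = 0.552

The prior density ∝ p^7(1−p)^11 is the kernel of Beta(8, 12).
Data: 9 successes in 11 trials (from the sequence). The binomial likelihood contributes p^9(1−p)^2, so the posterior is Beta(8+9, 12+2) = Beta(17, 14).
For Beta(a, b) with a, b > 1 the mode is (a−1)/(a+b−2) = 16/29 ≈ 0.552.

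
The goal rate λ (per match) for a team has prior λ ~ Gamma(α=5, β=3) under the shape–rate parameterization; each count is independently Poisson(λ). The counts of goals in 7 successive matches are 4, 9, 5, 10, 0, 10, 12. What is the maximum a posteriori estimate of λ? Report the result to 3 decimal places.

λ̂_MAP = 5.400

Σxᵢ = 4+9+5+10+0+10+12 = 50, with n = 7.
Posterior ∝ λ^4e^(−3λ) · λ^50e^(−7λ) = λ^54e^(−10λ), i.e. Gamma(shape=55, rate=10).
The mode of a Gamma(a, b) with a ≥ 1 (shape–rate) is (a−1)/b = 54/10 ≈ 5.400.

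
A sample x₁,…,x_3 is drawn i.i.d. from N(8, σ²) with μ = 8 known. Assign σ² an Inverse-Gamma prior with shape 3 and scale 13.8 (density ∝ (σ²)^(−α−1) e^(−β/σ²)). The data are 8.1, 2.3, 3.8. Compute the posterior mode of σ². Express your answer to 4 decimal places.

σ̂²_MAP = 7.0673

Sum of squared deviations about the known mean: SS = (8.1−8)² + (2.3−8)² + (3.8−8)² = 50.14.
The Normal likelihood contributes (σ²)^(−n/2) exp(−SS/(2σ²)), so the posterior is Inverse-Gamma(α + n/2, β + SS/2) = Inverse-Gamma(4.5, 38.87).
The mode of Inverse-Gamma(a, b) is b/(a+1) = 38.87/5.5 ≈ 7.0673.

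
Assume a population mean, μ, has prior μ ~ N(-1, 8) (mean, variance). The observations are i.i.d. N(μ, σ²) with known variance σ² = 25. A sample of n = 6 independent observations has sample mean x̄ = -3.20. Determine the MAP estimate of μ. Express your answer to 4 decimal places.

μ̂_MAP = -2.4466

n = 6, x̄ = -3.20.
For a Normal prior and Normal likelihood with known variance, the posterior is Normal; its mode equals its mean, the precision-weighted average.
Prior precision 1/σ₀² = 1/8 = 0.125; data precision n/σ² = 6/25 = 0.24.
μ̂ = (0.125·(-1) + 0.24·(-3.2)) / (0.125 + 0.24) = (-0.893)/0.365 = -893/365 ≈ -2.4466.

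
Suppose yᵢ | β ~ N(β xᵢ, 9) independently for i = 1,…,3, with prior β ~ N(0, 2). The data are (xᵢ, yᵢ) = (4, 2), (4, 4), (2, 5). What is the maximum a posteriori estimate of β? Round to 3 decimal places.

β̂_MAP = 0.840

log p(β | y) = −Σ(yᵢ − βxᵢ)²/(2·9) − β²/(2·2) + const.
Setting the derivative to zero: Σxᵢ(yᵢ − βxᵢ)/9 − β/2 = 0, so β = Σxᵢyᵢ / (Σxᵢ² + σ²/τ²).
Σxᵢyᵢ = 4·2 + 4·4 + 2·5 = 34; Σxᵢ² = 36; σ²/τ² = 4.5.
β̂_MAP = 34 / (36 + 4.5) = 34/40.5 ≈ 0.840.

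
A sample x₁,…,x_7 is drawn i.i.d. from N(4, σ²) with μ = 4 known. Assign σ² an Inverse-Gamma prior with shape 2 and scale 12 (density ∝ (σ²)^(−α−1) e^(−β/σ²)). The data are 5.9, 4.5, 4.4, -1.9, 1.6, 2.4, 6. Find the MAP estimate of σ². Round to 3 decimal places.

Sum of squared deviations about the known mean: SS = (5.9−4)² + (4.5−4)² + (4.4−4)² + (-1.9−4)² + (1.6−4)² + (2.4−4)² + (6−4)² = 51.15.
The Normal likelihood contributes (σ²)^(−n/2) exp(−SS/(2σ²)), so the posterior is Inverse-Gamma(α + n/2, β + SS/2) = Inverse-Gamma(5.5, 37.575).
The mode of Inverse-Gamma(a, b) is b/(a+1) = 37.575/6.5 ≈ 5.781.

σ̂²_MAP = 5.781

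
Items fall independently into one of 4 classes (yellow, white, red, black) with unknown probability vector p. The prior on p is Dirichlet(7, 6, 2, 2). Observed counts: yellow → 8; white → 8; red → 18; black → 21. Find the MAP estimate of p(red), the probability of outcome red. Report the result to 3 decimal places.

MAP estimate of p(red) = 0.279

The posterior is Dirichlet(αᵢ + nᵢ) = Dirichlet(15, 14, 20, 23).
For a Dirichlet(a₁,…,a_K) with all aᵢ > 1, the mode has j-th component (aⱼ − 1)/(Σaᵢ − K).
Here Σaᵢ = 72 and K = 4, so p(red) = (20 − 1)/(72 − 4) = 19/68 ≈ 0.279.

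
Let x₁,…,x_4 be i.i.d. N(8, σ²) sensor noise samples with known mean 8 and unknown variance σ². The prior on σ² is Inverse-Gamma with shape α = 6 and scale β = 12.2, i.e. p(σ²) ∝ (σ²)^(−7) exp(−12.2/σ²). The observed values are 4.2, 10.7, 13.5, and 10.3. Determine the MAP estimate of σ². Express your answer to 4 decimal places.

σ̂²_MAP = 4.5372

Sum of squared deviations about the known mean: SS = (4.2−8)² + (10.7−8)² + (13.5−8)² + (10.3−8)² = 57.27.
The Normal likelihood contributes (σ²)^(−n/2) exp(−SS/(2σ²)), so the posterior is Inverse-Gamma(α + n/2, β + SS/2) = Inverse-Gamma(8, 40.835).
The mode of Inverse-Gamma(a, b) is b/(a+1) = 40.835/9 ≈ 4.5372.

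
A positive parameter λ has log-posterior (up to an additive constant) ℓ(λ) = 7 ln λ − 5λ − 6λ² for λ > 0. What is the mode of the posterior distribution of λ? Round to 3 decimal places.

ℓ'(λ) = 7/λ − 5 − 12λ. Setting this to zero and multiplying by λ: 12λ² + 5λ − 7 = 0.
λ = (−5 + √(5² + 4·12·7)) / (2·12) = (−5 + √361) / 24 = (−5 + 19)/24 = 7/12.
ℓ''(λ) = −7/λ² − 12 < 0, confirming a maximum.

λ̂_MAP = 0.583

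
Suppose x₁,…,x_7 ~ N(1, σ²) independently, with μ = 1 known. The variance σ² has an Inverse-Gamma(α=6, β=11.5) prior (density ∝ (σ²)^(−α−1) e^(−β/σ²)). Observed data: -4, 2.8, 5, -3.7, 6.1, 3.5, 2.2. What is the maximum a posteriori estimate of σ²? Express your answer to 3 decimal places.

Sum of squared deviations about the known mean: SS = (-4−1)² + (2.8−1)² + (5−1)² + (-3.7−1)² + (6.1−1)² + (3.5−1)² + (2.2−1)² = 100.03.
The Normal likelihood contributes (σ²)^(−n/2) exp(−SS/(2σ²)), so the posterior is Inverse-Gamma(α + n/2, β + SS/2) = Inverse-Gamma(9.5, 61.515).
The mode of Inverse-Gamma(a, b) is b/(a+1) = 61.515/10.5 ≈ 5.859.

σ̂²_MAP = 5.859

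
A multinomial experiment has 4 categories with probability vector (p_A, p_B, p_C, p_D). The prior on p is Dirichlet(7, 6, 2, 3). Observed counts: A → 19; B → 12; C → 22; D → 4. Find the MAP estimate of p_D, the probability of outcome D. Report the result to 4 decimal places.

MAP estimate of p_D = 0.0845

The posterior is Dirichlet(αᵢ + nᵢ) = Dirichlet(26, 18, 24, 7).
For a Dirichlet(a₁,…,a_K) with all aᵢ > 1, the mode has j-th component (aⱼ − 1)/(Σaᵢ − K).
Here Σaᵢ = 75 and K = 4, so p_D = (7 − 1)/(75 − 4) = 6/71 ≈ 0.0845.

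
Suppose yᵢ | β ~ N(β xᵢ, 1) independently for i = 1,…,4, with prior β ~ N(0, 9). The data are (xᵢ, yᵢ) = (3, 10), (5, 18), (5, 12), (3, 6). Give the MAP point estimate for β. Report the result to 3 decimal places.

log p(β | y) = −Σ(yᵢ − βxᵢ)²/(2·1) − β²/(2·9) + const.
Setting the derivative to zero: Σxᵢ(yᵢ − βxᵢ)/1 − β/9 = 0, so β = Σxᵢyᵢ / (Σxᵢ² + σ²/τ²).
Σxᵢyᵢ = 3·10 + 5·18 + 5·12 + 3·6 = 198; Σxᵢ² = 68; σ²/τ² = 1/9.
β̂_MAP = 198 / (68 + 1/9) = 198/(613/9) = 1782/613 ≈ 2.907.

β̂_MAP = 2.907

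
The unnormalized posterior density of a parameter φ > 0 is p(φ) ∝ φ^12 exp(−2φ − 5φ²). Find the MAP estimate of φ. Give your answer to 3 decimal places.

ℓ'(φ) = 12/φ − 2 − 10φ. Setting this to zero and multiplying by φ: 10φ² + 2φ − 12 = 0.
φ = (−2 + √(2² + 4·10·12)) / (2·10) = (−2 + √484) / 20 = (−2 + 22)/20 = 1.
ℓ''(φ) = −12/φ² − 10 < 0, confirming a maximum.

φ̂_MAP = 1.000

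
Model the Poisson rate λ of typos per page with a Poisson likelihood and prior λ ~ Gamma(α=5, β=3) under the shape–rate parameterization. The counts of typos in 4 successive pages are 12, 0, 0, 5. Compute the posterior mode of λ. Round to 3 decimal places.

Σxᵢ = 12+0+0+5 = 17, with n = 4.
Posterior ∝ λ^4e^(−3λ) · λ^17e^(−4λ) = λ^21e^(−7λ), i.e. Gamma(shape=22, rate=7).
The mode of a Gamma(a, b) with a ≥ 1 (shape–rate) is (a−1)/b = 21/7 ≈ 3.000.

λ̂_MAP = 3.000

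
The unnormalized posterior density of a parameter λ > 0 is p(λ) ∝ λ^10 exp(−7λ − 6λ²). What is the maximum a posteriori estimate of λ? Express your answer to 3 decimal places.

ℓ'(λ) = 10/λ − 7 − 12λ. Setting this to zero and multiplying by λ: 12λ² + 7λ − 10 = 0.
λ = (−7 + √(7² + 4·12·10)) / (2·12) = (−7 + √529) / 24 = (−7 + 23)/24 = 2/3.
ℓ''(λ) = −10/λ² − 12 < 0, confirming a maximum.

λ̂_MAP = 0.667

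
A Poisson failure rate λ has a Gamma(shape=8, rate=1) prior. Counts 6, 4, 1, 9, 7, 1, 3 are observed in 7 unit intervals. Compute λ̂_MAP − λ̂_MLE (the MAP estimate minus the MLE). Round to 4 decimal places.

Σxᵢ = 31. Posterior is Gamma(39, 8); MAP = (39−1)/8 = 38/8 ≈ 4.75000.
MLE = x̄ = 31/7 ≈ 4.42857.
Difference = 38/8 − 31/7 = 9/28 ≈ 0.3214.

MAP − MLE = 0.3214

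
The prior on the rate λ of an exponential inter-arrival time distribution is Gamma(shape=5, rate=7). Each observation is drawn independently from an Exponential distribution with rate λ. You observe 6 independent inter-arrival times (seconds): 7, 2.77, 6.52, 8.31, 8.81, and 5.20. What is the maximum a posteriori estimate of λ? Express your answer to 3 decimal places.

λ̂_MAP = 0.219

The Exponential(rate=λ) likelihood is ∝ λ^n e^(−λΣtᵢ). Here n = 6 and Σtᵢ = 7 + 2.77 + 6.52 + 8.31 + 8.81 + 5.20 = 38.61.
Posterior ∝ λ^4e^(−7λ) · λ^6e^(−38.61λ) = λ^10e^(−45.61λ), i.e. Gamma(11, 45.61).
Mode = (a−1)/b = 10/45.61 ≈ 0.219.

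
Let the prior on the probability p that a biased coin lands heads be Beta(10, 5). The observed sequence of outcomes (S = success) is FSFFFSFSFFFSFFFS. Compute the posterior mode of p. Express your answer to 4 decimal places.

p̂_MAP = 0.4828

Prior: Beta(10, 5).
Data: 5 successes in 16 trials (from the sequence). The binomial likelihood contributes p^5(1−p)^11, so the posterior is Beta(10+5, 5+11) = Beta(15, 16).
For Beta(a, b) with a, b > 1 the mode is (a−1)/(a+b−2) = 14/29 ≈ 0.4828.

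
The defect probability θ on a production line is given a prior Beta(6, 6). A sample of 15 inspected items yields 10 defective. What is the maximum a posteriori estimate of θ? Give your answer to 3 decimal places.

θ̂_MAP = 0.600

Prior: Beta(6, 6).
Data: 10 successes in 15 trials. The binomial likelihood contributes θ^10(1−θ)^5, so the posterior is Beta(6+10, 6+5) = Beta(16, 11).
For Beta(a, b) with a, b > 1 the mode is (a−1)/(a+b−2) = 15/25 ≈ 0.600.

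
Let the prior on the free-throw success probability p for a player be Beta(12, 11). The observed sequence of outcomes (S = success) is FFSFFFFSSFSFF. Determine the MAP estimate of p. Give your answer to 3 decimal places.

Prior: Beta(12, 11).
Data: 4 successes in 13 trials (from the sequence). The binomial likelihood contributes p^4(1−p)^9, so the posterior is Beta(12+4, 11+9) = Beta(16, 20).
For Beta(a, b) with a, b > 1 the mode is (a−1)/(a+b−2) = 15/34 ≈ 0.441.

p̂_MAP = 0.441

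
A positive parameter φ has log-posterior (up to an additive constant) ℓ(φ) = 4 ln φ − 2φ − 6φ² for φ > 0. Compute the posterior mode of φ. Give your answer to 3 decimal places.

ℓ'(φ) = 4/φ − 2 − 12φ. Setting this to zero and multiplying by φ: 12φ² + 2φ − 4 = 0.
φ = (−2 + √(2² + 4·12·4)) / (2·12) = (−2 + √196) / 24 = (−2 + 14)/24 = 1/2.
ℓ''(φ) = −4/φ² − 12 < 0, confirming a maximum.

φ̂_MAP = 0.500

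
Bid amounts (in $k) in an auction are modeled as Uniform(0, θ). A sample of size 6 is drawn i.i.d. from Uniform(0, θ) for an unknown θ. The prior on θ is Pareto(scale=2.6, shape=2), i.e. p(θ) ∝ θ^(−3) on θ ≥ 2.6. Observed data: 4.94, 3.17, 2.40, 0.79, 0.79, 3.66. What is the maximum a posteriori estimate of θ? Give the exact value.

θ̂_MAP = 4.94

The Uniform(0, θ) likelihood is θ^(−n) for θ ≥ max(xᵢ), zero otherwise. Here max(xᵢ) = 4.94.
Posterior ∝ θ^(−3) · θ^(−6) = θ^(−9) on θ ≥ max(2.6, 4.94) = 4.94.
This density is strictly decreasing in θ, so the posterior mode lies at the lower boundary of the support.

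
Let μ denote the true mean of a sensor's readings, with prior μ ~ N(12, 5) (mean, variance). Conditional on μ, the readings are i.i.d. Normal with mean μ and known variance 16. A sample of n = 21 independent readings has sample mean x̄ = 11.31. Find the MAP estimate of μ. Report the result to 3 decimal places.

μ̂_MAP = 11.401

n = 21, x̄ = 11.31.
For a Normal prior and Normal likelihood with known variance, the posterior is Normal; its mode equals its mean, the precision-weighted average.
Prior precision 1/σ₀² = 1/5 = 0.2; data precision n/σ² = 21/16 = 1.3125.
μ̂ = (0.2·12 + 1.3125·11.31) / (0.2 + 1.3125) = 17.244375/1.5125 = 27591/2420 ≈ 11.401.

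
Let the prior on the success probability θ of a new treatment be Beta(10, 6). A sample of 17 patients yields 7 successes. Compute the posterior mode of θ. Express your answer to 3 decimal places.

Prior: Beta(10, 6).
Data: 7 successes in 17 trials. The binomial likelihood contributes θ^7(1−θ)^10, so the posterior is Beta(10+7, 6+10) = Beta(17, 16).
For Beta(a, b) with a, b > 1 the mode is (a−1)/(a+b−2) = 16/31 ≈ 0.516.

θ̂_MAP = 0.516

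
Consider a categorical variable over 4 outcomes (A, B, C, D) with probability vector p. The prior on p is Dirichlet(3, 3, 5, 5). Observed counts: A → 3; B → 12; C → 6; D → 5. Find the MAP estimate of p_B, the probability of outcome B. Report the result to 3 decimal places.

MAP estimate of p_B = 0.368

The posterior is Dirichlet(αᵢ + nᵢ) = Dirichlet(6, 15, 11, 10).
For a Dirichlet(a₁,…,a_K) with all aᵢ > 1, the mode has j-th component (aⱼ − 1)/(Σaᵢ − K).
Here Σaᵢ = 42 and K = 4, so p_B = (15 − 1)/(42 − 4) = 14/38 ≈ 0.368.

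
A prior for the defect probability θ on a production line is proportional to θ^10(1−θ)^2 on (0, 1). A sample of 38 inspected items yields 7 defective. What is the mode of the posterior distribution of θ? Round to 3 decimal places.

The prior density ∝ θ^10(1−θ)^2 is the kernel of Beta(11, 3).
Data: 7 successes in 38 trials. The binomial likelihood contributes θ^7(1−θ)^31, so the posterior is Beta(11+7, 3+31) = Beta(18, 34).
For Beta(a, b) with a, b > 1 the mode is (a−1)/(a+b−2) = 17/50 ≈ 0.340.

θ̂_MAP = 0.340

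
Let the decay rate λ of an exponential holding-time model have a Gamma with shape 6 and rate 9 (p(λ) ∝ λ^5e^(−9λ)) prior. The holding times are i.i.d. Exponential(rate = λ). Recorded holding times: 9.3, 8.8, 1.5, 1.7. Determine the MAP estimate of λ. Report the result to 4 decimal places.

The Exponential(rate=λ) likelihood is ∝ λ^n e^(−λΣtᵢ). Here n = 4 and Σtᵢ = 9.3 + 8.8 + 1.5 + 1.7 = 21.3.
Posterior ∝ λ^5e^(−9λ) · λ^4e^(−21.3λ) = λ^9e^(−30.3λ), i.e. Gamma(10, 30.3).
Mode = (a−1)/b = 9/30.3 ≈ 0.2970.

λ̂_MAP = 0.2970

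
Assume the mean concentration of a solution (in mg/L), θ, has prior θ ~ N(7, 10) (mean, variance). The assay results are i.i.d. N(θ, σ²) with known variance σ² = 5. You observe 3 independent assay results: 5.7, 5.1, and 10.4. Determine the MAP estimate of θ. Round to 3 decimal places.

θ̂_MAP = 7.057

n = 3; x̄ = (5.7 + 5.1 + 10.4)/3 = 21.2/3 = 106/15 ≈ 7.0667.
For a Normal prior and Normal likelihood with known variance, the posterior is Normal; its mode equals its mean, the precision-weighted average.
Prior precision 1/σ₀² = 1/10 = 0.1; data precision n/σ² = 3/5 = 0.6.
θ̂ = (0.1·7 + 0.6·(106/15)) / (0.1 + 0.6) = 4.94/0.7 = 247/35 ≈ 7.057.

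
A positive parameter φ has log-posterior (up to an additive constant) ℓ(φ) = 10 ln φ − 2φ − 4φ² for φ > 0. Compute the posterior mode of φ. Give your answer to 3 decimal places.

φ̂_MAP = 1.000

ℓ'(φ) = 10/φ − 2 − 8φ. Setting this to zero and multiplying by φ: 8φ² + 2φ − 10 = 0.
φ = (−2 + √(2² + 4·8·10)) / (2·8) = (−2 + √324) / 16 = (−2 + 18)/16 = 1.
ℓ''(φ) = −10/φ² − 8 < 0, confirming a maximum.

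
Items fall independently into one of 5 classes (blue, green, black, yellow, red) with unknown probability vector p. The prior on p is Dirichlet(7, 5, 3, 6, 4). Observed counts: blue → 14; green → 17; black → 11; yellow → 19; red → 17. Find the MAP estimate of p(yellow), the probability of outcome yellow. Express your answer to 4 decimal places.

MAP estimate of p(yellow) = 0.2449

The posterior is Dirichlet(αᵢ + nᵢ) = Dirichlet(21, 22, 14, 25, 21).
For a Dirichlet(a₁,…,a_K) with all aᵢ > 1, the mode has j-th component (aⱼ − 1)/(Σaᵢ − K).
Here Σaᵢ = 103 and K = 5, so p(yellow) = (25 − 1)/(103 − 5) = 24/98 ≈ 0.2449.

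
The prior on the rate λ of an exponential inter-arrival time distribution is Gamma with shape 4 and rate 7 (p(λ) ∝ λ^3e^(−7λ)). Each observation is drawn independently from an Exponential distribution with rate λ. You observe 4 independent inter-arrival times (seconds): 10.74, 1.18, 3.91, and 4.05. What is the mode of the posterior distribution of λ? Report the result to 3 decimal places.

λ̂_MAP = 0.260

The Exponential(rate=λ) likelihood is ∝ λ^n e^(−λΣtᵢ). Here n = 4 and Σtᵢ = 10.74 + 1.18 + 3.91 + 4.05 = 19.88.
Posterior ∝ λ^3e^(−7λ) · λ^4e^(−19.88λ) = λ^7e^(−26.88λ), i.e. Gamma(8, 26.88).
Mode = (a−1)/b = 7/26.88 ≈ 0.260.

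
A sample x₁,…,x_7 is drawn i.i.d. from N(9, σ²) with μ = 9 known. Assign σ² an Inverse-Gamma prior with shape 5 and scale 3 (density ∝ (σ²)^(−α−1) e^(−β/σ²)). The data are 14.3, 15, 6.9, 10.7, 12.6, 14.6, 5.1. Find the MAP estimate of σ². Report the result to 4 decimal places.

Sum of squared deviations about the known mean: SS = (14.3−9)² + (15−9)² + (6.9−9)² + (10.7−9)² + (12.6−9)² + (14.6−9)² + (5.1−9)² = 130.92.
The Normal likelihood contributes (σ²)^(−n/2) exp(−SS/(2σ²)), so the posterior is Inverse-Gamma(α + n/2, β + SS/2) = Inverse-Gamma(8.5, 68.46).
The mode of Inverse-Gamma(a, b) is b/(a+1) = 68.46/9.5 ≈ 7.2063.

σ̂²_MAP = 7.2063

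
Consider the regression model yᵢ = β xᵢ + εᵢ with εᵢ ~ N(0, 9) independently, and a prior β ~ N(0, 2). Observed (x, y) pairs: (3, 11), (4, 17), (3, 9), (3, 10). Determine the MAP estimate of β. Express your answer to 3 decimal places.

β̂_MAP = 3.326

log p(β | y) = −Σ(yᵢ − βxᵢ)²/(2·9) − β²/(2·2) + const.
Setting the derivative to zero: Σxᵢ(yᵢ − βxᵢ)/9 − β/2 = 0, so β = Σxᵢyᵢ / (Σxᵢ² + σ²/τ²).
Σxᵢyᵢ = 3·11 + 4·17 + 3·9 + 3·10 = 158; Σxᵢ² = 43; σ²/τ² = 4.5.
β̂_MAP = 158 / (43 + 4.5) = 158/47.5 ≈ 3.326.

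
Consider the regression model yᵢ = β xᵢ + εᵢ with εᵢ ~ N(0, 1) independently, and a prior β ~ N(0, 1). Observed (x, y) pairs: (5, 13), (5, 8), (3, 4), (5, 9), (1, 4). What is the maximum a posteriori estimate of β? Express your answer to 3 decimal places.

β̂_MAP = 1.930

log p(β | y) = −Σ(yᵢ − βxᵢ)²/(2·1) − β²/(2·1) + const.
Setting the derivative to zero: Σxᵢ(yᵢ − βxᵢ)/1 − β/1 = 0, so β = Σxᵢyᵢ / (Σxᵢ² + σ²/τ²).
Σxᵢyᵢ = 5·13 + 5·8 + 3·4 + 5·9 + 1·4 = 166; Σxᵢ² = 85; σ²/τ² = 1.
β̂_MAP = 166 / (85 + 1) = 166/86 ≈ 1.930.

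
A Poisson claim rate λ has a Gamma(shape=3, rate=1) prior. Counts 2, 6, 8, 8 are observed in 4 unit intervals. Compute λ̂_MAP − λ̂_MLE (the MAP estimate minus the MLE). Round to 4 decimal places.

Σxᵢ = 24. Posterior is Gamma(27, 5); MAP = (27−1)/5 = 26/5 ≈ 5.20000.
MLE = x̄ = 24/4 ≈ 6.00000.
Difference = 26/5 − 24/4 = -4/5 ≈ -0.8000.

MAP − MLE = -0.8000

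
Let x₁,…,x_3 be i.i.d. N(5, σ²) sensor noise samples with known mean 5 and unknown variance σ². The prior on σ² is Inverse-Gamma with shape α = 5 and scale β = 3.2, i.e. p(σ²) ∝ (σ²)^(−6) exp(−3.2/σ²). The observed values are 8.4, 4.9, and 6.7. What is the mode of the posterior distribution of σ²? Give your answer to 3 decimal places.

σ̂²_MAP = 1.391

Sum of squared deviations about the known mean: SS = (8.4−5)² + (4.9−5)² + (6.7−5)² = 14.46.
The Normal likelihood contributes (σ²)^(−n/2) exp(−SS/(2σ²)), so the posterior is Inverse-Gamma(α + n/2, β + SS/2) = Inverse-Gamma(6.5, 10.43).
The mode of Inverse-Gamma(a, b) is b/(a+1) = 10.43/7.5 ≈ 1.391.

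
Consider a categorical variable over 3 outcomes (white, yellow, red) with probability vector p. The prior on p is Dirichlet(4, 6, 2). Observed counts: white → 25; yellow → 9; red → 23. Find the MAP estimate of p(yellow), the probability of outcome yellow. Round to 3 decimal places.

MAP estimate of p(yellow) = 0.212

The posterior is Dirichlet(αᵢ + nᵢ) = Dirichlet(29, 15, 25).
For a Dirichlet(a₁,…,a_K) with all aᵢ > 1, the mode has j-th component (aⱼ − 1)/(Σaᵢ − K).
Here Σaᵢ = 69 and K = 3, so p(yellow) = (15 − 1)/(69 − 3) = 14/66 ≈ 0.212.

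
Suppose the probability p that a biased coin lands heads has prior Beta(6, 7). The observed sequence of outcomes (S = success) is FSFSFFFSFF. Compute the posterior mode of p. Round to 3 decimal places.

Prior: Beta(6, 7).
Data: 3 successes in 10 trials (from the sequence). The binomial likelihood contributes p^3(1−p)^7, so the posterior is Beta(6+3, 7+7) = Beta(9, 14).
For Beta(a, b) with a, b > 1 the mode is (a−1)/(a+b−2) = 8/21 ≈ 0.381.

p̂_MAP = 0.381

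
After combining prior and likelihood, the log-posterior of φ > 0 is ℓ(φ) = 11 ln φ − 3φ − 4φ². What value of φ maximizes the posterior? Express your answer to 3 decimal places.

φ̂_MAP = 1.000

ℓ'(φ) = 11/φ − 3 − 8φ. Setting this to zero and multiplying by φ: 8φ² + 3φ − 11 = 0.
φ = (−3 + √(3² + 4·8·11)) / (2·8) = (−3 + √361) / 16 = (−3 + 19)/16 = 1.
ℓ''(φ) = −11/φ² − 8 < 0, confirming a maximum.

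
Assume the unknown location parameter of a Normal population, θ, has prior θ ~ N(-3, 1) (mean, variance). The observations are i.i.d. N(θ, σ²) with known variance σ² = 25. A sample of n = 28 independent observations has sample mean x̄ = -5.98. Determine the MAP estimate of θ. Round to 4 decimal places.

n = 28, x̄ = -5.98.
For a Normal prior and Normal likelihood with known variance, the posterior is Normal; its mode equals its mean, the precision-weighted average.
Prior precision 1/σ₀² = 1/1 = 1; data precision n/σ² = 28/25 = 1.12.
θ̂ = (1·(-3) + 1.12·(-5.98)) / (1 + 1.12) = (-9.6976)/2.12 = -6061/1325 ≈ -4.5743.

θ̂_MAP = -4.5743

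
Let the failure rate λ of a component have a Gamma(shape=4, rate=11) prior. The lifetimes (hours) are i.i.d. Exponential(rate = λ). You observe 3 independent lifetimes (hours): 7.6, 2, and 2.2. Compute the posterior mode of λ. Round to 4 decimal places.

λ̂_MAP = 0.2632

The Exponential(rate=λ) likelihood is ∝ λ^n e^(−λΣtᵢ). Here n = 3 and Σtᵢ = 7.6 + 2 + 2.2 = 11.8.
Posterior ∝ λ^3e^(−11λ) · λ^3e^(−11.8λ) = λ^6e^(−22.8λ), i.e. Gamma(7, 22.8).
Mode = (a−1)/b = 6/22.8 ≈ 0.2632.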